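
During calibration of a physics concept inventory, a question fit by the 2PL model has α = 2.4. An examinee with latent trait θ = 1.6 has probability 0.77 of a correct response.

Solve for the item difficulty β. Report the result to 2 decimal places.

P(θ) = 1 / (1 + exp(−α(θ − β)))
logit(0.77) = ln(0.77/0.23) = 1.2083
β = θ − logit/(α) = 1.6 − 1.2083/2.4000 = 1.0965

1.10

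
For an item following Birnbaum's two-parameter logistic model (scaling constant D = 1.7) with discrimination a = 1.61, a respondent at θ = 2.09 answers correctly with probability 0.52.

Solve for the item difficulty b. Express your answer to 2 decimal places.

2.06

P(θ) = 1 / (1 + exp(−D·a(θ − b)))
logit(0.52) = ln(0.52/0.48) = 0.0800
b = θ − logit/(1.7·a) = 2.09 − 0.0800/2.7370 = 2.0608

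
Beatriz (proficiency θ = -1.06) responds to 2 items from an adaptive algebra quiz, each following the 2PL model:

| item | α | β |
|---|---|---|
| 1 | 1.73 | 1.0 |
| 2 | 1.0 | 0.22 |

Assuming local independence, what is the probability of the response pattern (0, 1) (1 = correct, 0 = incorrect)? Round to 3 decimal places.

0.212

P(θ) = 1 / (1 + exp(−α(θ − β)))
P_1 = 1/(1+e^{3.5638}) = 0.0276
P_2 = 1/(1+e^{1.2800}) = 0.2176
L = (1−P_1) × P_2 = 0.9724 × 0.2176 = 0.21156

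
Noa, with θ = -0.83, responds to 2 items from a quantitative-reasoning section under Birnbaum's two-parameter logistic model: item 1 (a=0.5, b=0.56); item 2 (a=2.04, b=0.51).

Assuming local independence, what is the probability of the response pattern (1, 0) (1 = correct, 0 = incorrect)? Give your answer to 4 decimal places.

P(θ) = 1 / (1 + exp(−a(θ − b)))
P_1 = 1/(1+e^{0.6950}) = 0.3329
P_2 = 1/(1+e^{2.7336}) = 0.0610
L = P_1 × (1−P_2) = 0.3329 × 0.9390 = 0.31261

0.3126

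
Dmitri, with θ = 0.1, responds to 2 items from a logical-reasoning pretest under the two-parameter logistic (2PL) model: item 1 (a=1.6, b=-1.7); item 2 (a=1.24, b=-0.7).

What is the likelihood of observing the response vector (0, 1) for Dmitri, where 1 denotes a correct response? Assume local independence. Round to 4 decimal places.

P(θ) = 1 / (1 + exp(−a(θ − b)))
P_1 = 1/(1+e^{-2.8800}) = 0.9468
P_2 = 1/(1+e^{-0.9920}) = 0.7295
L = (1−P_1) × P_2 = 0.0532 × 0.7295 = 0.03877

0.0388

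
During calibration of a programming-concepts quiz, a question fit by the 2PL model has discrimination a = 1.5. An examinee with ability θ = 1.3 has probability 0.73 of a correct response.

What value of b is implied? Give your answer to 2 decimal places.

P(θ) = 1 / (1 + exp(−a(θ − b)))
logit(0.73) = ln(0.73/0.27) = 0.9946
b = θ − logit/(a) = 1.3 − 0.9946/1.5000 = 0.6369

0.64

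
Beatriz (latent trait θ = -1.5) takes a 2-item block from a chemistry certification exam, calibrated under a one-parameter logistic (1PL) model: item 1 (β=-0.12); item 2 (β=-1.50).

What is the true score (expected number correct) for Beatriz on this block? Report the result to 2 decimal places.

0.70

P(θ) = 1 / (1 + exp(−(θ − β)))
P_1 = 1/(1+e^{1.3800}) = 0.2010
P_2 = 1/(1+e^{0.0000}) = 0.5000
E[score] = 0.2010 + 0.5000 = 0.7010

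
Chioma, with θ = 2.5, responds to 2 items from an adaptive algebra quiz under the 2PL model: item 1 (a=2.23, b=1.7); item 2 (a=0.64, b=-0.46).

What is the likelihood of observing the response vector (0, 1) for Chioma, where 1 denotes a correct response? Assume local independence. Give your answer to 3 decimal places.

0.125

P(θ) = 1 / (1 + exp(−a(θ − b)))
P_1 = 1/(1+e^{-1.7840}) = 0.8562
P_2 = 1/(1+e^{-1.8944}) = 0.8693
L = (1−P_1) × P_2 = 0.1438 × 0.8693 = 0.12501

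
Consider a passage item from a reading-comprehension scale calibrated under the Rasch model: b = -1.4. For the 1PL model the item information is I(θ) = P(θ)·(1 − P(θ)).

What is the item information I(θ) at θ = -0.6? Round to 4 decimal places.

0.2139

P = 1/(1+e^{-0.8000}) = 0.6900
P(1−P) = 0.6900 × 0.3100 = 0.2139
I = P(1−P) = 0.21391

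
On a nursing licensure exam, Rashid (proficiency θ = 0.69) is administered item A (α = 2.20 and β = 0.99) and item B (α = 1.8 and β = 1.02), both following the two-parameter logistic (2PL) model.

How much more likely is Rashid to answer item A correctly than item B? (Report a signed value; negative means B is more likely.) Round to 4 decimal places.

-0.0150

P(θ) = 1 / (1 + exp(−α(θ − β)))
P_A = 0.3407
P_B = 0.3557
P_A − P_B = -0.0150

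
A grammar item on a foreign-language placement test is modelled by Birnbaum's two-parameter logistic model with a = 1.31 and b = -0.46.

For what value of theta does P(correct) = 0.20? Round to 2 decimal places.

P(theta) = 1 / (1 + exp(−a(theta − b)))
logit = ln(0.2000/0.8000) = -1.3863
theta = b + logit/(a) = -0.46 + (-1.3863)/1.3100 = -1.5182

-1.52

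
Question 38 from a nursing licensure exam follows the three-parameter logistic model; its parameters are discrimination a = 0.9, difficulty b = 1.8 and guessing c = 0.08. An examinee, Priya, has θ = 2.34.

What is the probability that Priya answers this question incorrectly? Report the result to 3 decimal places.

P(θ) = c + (1 − c) · 1 / (1 + exp(−a(θ − b)))
Exponent: 0.9 × (2.34 − 1.8) = 0.4860
1/(1 + e^{-0.4860}) = 0.6192
P = 0.08 + 0.92 × 0.6192 = 0.6496
P(incorrect) = 1 − 0.6496 = 0.3504

0.350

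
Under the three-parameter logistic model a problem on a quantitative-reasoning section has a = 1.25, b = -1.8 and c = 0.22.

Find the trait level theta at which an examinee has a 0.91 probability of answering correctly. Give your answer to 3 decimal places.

-0.170

P(theta) = c + (1 − c) · 1 / (1 + exp(−a(theta − b)))
Remove guessing floor: (0.91 − 0.22)/(1 − 0.22) = 0.8846
logit = ln(0.8846/0.1154) = 2.0369
theta = b + logit/(a) = -1.8 + 2.0369/1.2500 = -0.1705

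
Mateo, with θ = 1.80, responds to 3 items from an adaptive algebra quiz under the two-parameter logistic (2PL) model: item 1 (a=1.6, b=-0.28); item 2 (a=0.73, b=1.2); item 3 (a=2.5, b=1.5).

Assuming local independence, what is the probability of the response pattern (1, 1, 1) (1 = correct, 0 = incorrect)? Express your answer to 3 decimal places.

P(θ) = 1 / (1 + exp(−a(θ − b)))
P_1 = 1/(1+e^{-3.3280}) = 0.9654
P_2 = 1/(1+e^{-0.4380}) = 0.6078
P_3 = 1/(1+e^{-0.7500}) = 0.6792
L = P_1 × P_2 × P_3 = 0.9654 × 0.6078 × 0.6792 = 0.39850

0.399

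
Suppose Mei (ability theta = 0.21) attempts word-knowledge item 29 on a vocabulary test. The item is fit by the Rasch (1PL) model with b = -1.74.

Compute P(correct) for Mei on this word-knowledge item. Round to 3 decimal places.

P(theta) = 1 / (1 + exp(−(theta − b)))
Exponent: (0.21 − (-1.74)) = 1.9500
1/(1 + e^{-1.9500}) = 0.8754
P = 0.8754

0.875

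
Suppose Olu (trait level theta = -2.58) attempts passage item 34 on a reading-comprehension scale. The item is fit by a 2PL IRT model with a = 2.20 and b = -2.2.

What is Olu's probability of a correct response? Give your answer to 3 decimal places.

0.302

P(theta) = 1 / (1 + exp(−a(theta − b)))
Exponent: 2.20 × (-2.58 − (-2.2)) = -0.8360
1/(1 + e^{0.8360}) = 0.3024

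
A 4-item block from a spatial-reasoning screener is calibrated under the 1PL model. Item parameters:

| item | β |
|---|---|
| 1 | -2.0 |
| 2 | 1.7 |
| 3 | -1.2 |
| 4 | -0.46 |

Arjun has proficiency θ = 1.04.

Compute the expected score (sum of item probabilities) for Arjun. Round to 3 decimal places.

P(θ) = 1 / (1 + exp(−(θ − β)))
P_1 = 1/(1+e^{-3.0400}) = 0.9543
P_2 = 1/(1+e^{0.6600}) = 0.3407
P_3 = 1/(1+e^{-2.2400}) = 0.9038
P_4 = 1/(1+e^{-1.5000}) = 0.8176
E[score] = 0.9543 + 0.3407 + 0.9038 + 0.8176 = 3.0164

3.016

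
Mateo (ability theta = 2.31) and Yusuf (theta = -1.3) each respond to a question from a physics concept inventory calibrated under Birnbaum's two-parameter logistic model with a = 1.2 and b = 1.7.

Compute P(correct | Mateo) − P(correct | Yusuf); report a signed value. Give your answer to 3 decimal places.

P(theta) = 1 / (1 + exp(−a(theta − b)))
P(Mateo) = 0.6752  [exponent 0.7320]
P(Yusuf) = 0.0266  [exponent -3.6000]
Difference = 0.6752 − 0.0266 = 0.6486

0.649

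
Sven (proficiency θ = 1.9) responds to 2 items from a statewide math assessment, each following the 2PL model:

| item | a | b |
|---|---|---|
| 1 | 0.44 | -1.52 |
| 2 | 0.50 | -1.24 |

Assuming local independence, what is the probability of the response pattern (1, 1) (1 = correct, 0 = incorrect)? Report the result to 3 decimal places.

0.677

P(θ) = 1 / (1 + exp(−a(θ − b)))
P_1 = 1/(1+e^{-1.5048}) = 0.8183
P_2 = 1/(1+e^{-1.5700}) = 0.8278
L = P_1 × P_2 = 0.8183 × 0.8278 = 0.67737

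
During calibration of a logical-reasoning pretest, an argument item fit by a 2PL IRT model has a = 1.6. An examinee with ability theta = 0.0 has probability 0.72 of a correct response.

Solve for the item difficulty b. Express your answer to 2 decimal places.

-0.59

P(theta) = 1 / (1 + exp(−a(theta − b)))
logit(0.72) = ln(0.72/0.28) = 0.9445
b = theta − logit/(a) = 0.0 − 0.9445/1.6000 = -0.5903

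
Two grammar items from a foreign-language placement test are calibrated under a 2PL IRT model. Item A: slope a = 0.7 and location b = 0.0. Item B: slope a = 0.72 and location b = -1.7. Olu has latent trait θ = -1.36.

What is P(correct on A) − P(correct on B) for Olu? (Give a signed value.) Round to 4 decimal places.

P(θ) = 1 / (1 + exp(−a(θ − b)))
P_A = 0.2785
P_B = 0.5609
P_A − P_B = -0.2824

-0.2824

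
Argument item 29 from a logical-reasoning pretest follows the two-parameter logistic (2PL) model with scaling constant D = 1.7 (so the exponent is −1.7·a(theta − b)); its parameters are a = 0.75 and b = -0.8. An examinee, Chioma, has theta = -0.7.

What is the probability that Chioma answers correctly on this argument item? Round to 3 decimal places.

P(theta) = 1 / (1 + exp(−D·a(theta − b)))
Exponent: 1.7 × 0.75 × (-0.7 − (-0.8)) = 0.1275
1/(1 + e^{-0.1275}) = 0.5318
P = 0.5318

0.532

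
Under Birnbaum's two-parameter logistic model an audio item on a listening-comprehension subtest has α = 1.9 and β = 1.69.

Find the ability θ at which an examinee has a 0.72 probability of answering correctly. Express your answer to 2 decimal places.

2.19

P(θ) = 1 / (1 + exp(−α(θ − β)))
logit = ln(0.7200/0.2800) = 0.9445
θ = β + logit/(α) = 1.69 + 0.9445/1.9000 = 2.1871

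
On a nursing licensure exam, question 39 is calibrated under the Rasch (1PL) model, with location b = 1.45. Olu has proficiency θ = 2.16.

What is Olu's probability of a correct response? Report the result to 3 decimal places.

P(θ) = 1 / (1 + exp(−(θ − b)))
Exponent: (2.16 − 1.45) = 0.7100
1/(1 + e^{-0.7100}) = 0.6704
P = 0.6704

0.670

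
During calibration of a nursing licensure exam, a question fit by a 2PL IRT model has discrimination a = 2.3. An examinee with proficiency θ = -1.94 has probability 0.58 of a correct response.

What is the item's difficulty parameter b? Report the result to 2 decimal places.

P(θ) = 1 / (1 + exp(−a(θ − b)))
logit(0.58) = ln(0.58/0.42) = 0.3228
b = θ − logit/(a) = -1.94 − 0.3228/2.3000 = -2.0803

-2.08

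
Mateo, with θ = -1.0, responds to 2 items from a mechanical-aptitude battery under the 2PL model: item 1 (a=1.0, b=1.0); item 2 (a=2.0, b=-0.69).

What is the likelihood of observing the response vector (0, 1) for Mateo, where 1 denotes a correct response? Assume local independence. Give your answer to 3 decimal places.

P(θ) = 1 / (1 + exp(−a(θ − b)))
P_1 = 1/(1+e^{2.0000}) = 0.1192
P_2 = 1/(1+e^{0.6200}) = 0.3498
L = (1−P_1) × P_2 = 0.8808 × 0.3498 = 0.30809

0.308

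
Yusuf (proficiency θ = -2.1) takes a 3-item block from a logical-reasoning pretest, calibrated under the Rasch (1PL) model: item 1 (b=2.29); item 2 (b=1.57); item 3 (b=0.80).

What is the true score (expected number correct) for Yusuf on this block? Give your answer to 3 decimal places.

P(θ) = 1 / (1 + exp(−(θ − b)))
P_1 = 1/(1+e^{4.3900}) = 0.0122
P_2 = 1/(1+e^{3.6700}) = 0.0248
P_3 = 1/(1+e^{2.9000}) = 0.0522
E[score] = 0.0122 + 0.0248 + 0.0522 = 0.0892

0.089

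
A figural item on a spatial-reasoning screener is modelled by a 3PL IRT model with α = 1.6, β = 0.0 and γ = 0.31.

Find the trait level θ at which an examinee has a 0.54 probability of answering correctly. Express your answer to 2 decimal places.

P(θ) = γ + (1 − γ) · 1 / (1 + exp(−α(θ − β)))
Remove guessing floor: (0.54 − 0.31)/(1 − 0.31) = 0.3333
logit = ln(0.3333/0.6667) = -0.6931
θ = β + logit/(α) = 0.0 + (-0.6931)/1.6000 = -0.4332

-0.43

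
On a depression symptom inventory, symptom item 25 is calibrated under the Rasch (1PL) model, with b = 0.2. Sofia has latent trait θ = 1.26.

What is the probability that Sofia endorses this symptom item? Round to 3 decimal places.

0.743

P(θ) = 1 / (1 + exp(−(θ − b)))
Exponent: (1.26 − 0.2) = 1.0600
1/(1 + e^{-1.0600}) = 0.7427
P = 0.7427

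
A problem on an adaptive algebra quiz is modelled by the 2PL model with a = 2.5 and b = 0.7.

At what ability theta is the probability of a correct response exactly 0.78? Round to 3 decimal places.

P(theta) = 1 / (1 + exp(−a(theta − b)))
logit = ln(0.7800/0.2200) = 1.2657
theta = b + logit/(a) = 0.7 + 1.2657/2.5000 = 1.2063

1.206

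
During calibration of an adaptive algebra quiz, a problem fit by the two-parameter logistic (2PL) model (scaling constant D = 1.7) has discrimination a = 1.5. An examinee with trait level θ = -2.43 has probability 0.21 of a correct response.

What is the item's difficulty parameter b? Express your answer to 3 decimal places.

P(θ) = 1 / (1 + exp(−D·a(θ − b)))
logit(0.21) = ln(0.21/0.79) = -1.3249
b = θ − logit/(1.7·a) = -2.43 − (-1.3249)/2.5500 = -1.9104

-1.910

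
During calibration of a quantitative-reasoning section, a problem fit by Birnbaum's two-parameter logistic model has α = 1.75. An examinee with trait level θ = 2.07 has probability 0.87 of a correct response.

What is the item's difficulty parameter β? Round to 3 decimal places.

0.984

P(θ) = 1 / (1 + exp(−α(θ − β)))
logit(0.87) = ln(0.87/0.13) = 1.9010
β = θ − logit/(α) = 2.07 − 1.9010/1.7500 = 0.9837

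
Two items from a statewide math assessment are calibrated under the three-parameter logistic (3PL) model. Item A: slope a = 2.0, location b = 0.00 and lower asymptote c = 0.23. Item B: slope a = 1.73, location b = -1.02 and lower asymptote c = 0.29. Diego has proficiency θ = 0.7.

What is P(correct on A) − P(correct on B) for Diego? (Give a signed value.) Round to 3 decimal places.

-0.118

P(θ) = c + (1 − c) · 1 / (1 + exp(−a(θ − b)))
P_A = 0.8477
P_B = 0.9655
P_A − P_B = -0.1179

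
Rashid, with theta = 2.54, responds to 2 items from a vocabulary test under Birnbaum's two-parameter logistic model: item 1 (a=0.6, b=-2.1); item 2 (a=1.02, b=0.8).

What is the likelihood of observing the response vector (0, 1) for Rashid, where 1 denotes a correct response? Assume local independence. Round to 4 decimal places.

0.0498

P(theta) = 1 / (1 + exp(−a(theta − b)))
P_1 = 1/(1+e^{-2.7840}) = 0.9418
P_2 = 1/(1+e^{-1.7748}) = 0.8551
L = (1−P_1) × P_2 = 0.0582 × 0.8551 = 0.04976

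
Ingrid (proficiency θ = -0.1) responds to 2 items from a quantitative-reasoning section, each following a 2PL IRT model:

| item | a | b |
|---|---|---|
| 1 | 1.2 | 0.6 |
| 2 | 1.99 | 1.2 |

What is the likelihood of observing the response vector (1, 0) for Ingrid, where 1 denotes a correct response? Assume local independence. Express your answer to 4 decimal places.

0.2804

P(θ) = 1 / (1 + exp(−a(θ − b)))
P_1 = 1/(1+e^{0.8400}) = 0.3015
P_2 = 1/(1+e^{2.5870}) = 0.0700
L = P_1 × (1−P_2) = 0.3015 × 0.9300 = 0.28043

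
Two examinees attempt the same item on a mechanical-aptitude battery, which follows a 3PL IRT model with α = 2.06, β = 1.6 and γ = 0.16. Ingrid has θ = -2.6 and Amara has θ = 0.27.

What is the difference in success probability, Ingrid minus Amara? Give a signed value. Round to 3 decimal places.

-0.051

P(θ) = γ + (1 − γ) · 1 / (1 + exp(−α(θ − β)))
P(Ingrid) = 0.1601  [exponent -8.6520]
P(Amara) = 0.2110  [exponent -2.7398]
Difference = 0.1601 − 0.2110 = -0.0508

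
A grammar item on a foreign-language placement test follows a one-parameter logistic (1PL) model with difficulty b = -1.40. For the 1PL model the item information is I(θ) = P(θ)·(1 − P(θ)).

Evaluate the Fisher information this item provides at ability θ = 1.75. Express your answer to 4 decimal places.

P = 1/(1+e^{-3.1500}) = 0.9589
P(1−P) = 0.9589 × 0.0411 = 0.0394
I = P(1−P) = 0.03940

0.0394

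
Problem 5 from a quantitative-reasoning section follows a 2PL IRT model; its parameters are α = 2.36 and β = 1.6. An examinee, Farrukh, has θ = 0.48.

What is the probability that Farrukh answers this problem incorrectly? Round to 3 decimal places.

0.934

P(θ) = 1 / (1 + exp(−α(θ − β)))
Exponent: 2.36 × (0.48 − 1.6) = -2.6432
1/(1 + e^{2.6432}) = 0.0664
P(incorrect) = 1 − 0.0664 = 0.9336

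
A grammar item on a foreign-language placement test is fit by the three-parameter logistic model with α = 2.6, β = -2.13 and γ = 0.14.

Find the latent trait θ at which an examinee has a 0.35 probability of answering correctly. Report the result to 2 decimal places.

P(θ) = γ + (1 − γ) · 1 / (1 + exp(−α(θ − β)))
Remove guessing floor: (0.35 − 0.14)/(1 − 0.14) = 0.2442
logit = ln(0.2442/0.7558) = -1.1299
θ = β + logit/(α) = -2.13 + (-1.1299)/2.6000 = -2.5646

-2.56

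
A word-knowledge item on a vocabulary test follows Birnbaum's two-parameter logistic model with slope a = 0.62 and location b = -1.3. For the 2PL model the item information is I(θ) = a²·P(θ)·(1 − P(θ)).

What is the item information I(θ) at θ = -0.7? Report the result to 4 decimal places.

0.0929

P = 1/(1+e^{-0.3720}) = 0.5919
P(1−P) = 0.5919 × 0.4081 = 0.2415
I = a² × P(1−P) = 0.62² × 0.2415 = 0.09285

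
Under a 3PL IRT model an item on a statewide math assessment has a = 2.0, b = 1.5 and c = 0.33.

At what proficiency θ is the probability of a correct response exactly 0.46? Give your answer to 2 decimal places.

0.79

P(θ) = c + (1 − c) · 1 / (1 + exp(−a(θ − b)))
Remove guessing floor: (0.46 − 0.33)/(1 − 0.33) = 0.1940
logit = ln(0.1940/0.8060) = -1.4240
θ = b + logit/(a) = 1.5 + (-1.4240)/2.0000 = 0.7880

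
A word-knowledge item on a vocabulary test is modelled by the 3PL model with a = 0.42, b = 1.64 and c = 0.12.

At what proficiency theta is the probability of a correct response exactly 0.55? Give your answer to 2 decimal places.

P(theta) = c + (1 − c) · 1 / (1 + exp(−a(theta − b)))
Remove guessing floor: (0.55 − 0.12)/(1 − 0.12) = 0.4886
logit = ln(0.4886/0.5114) = -0.0455
theta = b + logit/(a) = 1.64 + (-0.0455)/0.4200 = 1.5318

1.53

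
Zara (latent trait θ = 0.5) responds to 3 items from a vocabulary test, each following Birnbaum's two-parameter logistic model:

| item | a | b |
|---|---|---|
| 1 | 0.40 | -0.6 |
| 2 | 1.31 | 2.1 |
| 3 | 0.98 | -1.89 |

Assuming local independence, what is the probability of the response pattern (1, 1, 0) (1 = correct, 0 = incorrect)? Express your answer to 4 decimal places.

P(θ) = 1 / (1 + exp(−a(θ − b)))
P_1 = 1/(1+e^{-0.4400}) = 0.6083
P_2 = 1/(1+e^{2.0960}) = 0.1095
P_3 = 1/(1+e^{-2.3422}) = 0.9123
L = P_1 × P_2 × (1−P_3) = 0.6083 × 0.1095 × 0.0877 = 0.00584

0.0058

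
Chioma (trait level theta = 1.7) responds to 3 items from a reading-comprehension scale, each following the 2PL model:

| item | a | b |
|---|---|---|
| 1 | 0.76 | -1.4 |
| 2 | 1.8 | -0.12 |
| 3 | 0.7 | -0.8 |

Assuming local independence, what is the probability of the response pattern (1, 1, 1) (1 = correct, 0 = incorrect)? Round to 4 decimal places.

P(theta) = 1 / (1 + exp(−a(theta − b)))
P_1 = 1/(1+e^{-2.3560}) = 0.9134
P_2 = 1/(1+e^{-3.2760}) = 0.9636
P_3 = 1/(1+e^{-1.7500}) = 0.8520
L = P_1 × P_2 × P_3 = 0.9134 × 0.9636 × 0.8520 = 0.74985

0.7499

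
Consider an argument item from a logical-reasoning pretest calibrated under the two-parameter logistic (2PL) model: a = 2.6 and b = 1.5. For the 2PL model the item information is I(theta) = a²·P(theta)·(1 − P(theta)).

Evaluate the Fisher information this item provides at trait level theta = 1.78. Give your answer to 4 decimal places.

1.4845

P = 1/(1+e^{-0.7280}) = 0.6744
P(1−P) = 0.6744 × 0.3256 = 0.2196
I = a² × P(1−P) = 2.6² × 0.2196 = 1.48447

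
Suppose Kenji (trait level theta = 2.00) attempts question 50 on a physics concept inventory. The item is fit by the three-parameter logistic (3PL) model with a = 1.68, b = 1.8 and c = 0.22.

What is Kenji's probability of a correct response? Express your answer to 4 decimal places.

0.6749

P(theta) = c + (1 − c) · 1 / (1 + exp(−a(theta − b)))
Exponent: 1.68 × (2.00 − 1.8) = 0.3360
1/(1 + e^{-0.3360}) = 0.5832
P = 0.22 + 0.78 × 0.5832 = 0.6749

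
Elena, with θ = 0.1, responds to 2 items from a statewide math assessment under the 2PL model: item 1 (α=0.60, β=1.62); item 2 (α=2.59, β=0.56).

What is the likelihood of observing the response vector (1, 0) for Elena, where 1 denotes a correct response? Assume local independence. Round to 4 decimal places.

0.2198

P(θ) = 1 / (1 + exp(−α(θ − β)))
P_1 = 1/(1+e^{0.9120}) = 0.2866
P_2 = 1/(1+e^{1.1914}) = 0.2330
L = P_1 × (1−P_2) = 0.2866 × 0.7670 = 0.21981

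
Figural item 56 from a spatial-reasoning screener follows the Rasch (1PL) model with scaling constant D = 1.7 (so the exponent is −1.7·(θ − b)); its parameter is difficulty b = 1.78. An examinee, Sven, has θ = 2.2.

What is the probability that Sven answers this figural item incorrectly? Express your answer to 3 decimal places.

P(θ) = 1 / (1 + exp(−D·(θ − b)))
Exponent: 1.7 × (2.2 − 1.78) = 0.7140
1/(1 + e^{-0.7140}) = 0.6713
P = 0.6713
P(incorrect) = 1 − 0.6713 = 0.3287

0.329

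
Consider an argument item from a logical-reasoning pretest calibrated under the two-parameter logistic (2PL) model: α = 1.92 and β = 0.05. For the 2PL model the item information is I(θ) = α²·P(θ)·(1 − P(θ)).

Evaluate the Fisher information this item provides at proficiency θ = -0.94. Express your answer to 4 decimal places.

P = 1/(1+e^{1.9008}) = 0.1300
P(1−P) = 0.1300 × 0.8700 = 0.1131
I = α² × P(1−P) = 1.92² × 0.1131 = 0.41698

0.4170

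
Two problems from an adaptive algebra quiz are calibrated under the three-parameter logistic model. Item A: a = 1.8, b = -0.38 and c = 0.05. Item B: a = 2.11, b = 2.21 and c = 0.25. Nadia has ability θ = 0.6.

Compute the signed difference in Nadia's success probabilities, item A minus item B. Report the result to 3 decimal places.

P(θ) = c + (1 − c) · 1 / (1 + exp(−a(θ − b)))
P_A = 0.8610
P_B = 0.2743
P_A − P_B = 0.5867

0.587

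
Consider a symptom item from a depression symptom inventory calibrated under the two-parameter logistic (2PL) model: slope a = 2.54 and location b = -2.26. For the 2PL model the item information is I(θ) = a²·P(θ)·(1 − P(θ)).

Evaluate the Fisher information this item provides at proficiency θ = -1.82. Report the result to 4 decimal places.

1.1982

P = 1/(1+e^{-1.1176}) = 0.7535
P(1−P) = 0.7535 × 0.2465 = 0.1857
I = a² × P(1−P) = 2.54² × 0.1857 = 1.19816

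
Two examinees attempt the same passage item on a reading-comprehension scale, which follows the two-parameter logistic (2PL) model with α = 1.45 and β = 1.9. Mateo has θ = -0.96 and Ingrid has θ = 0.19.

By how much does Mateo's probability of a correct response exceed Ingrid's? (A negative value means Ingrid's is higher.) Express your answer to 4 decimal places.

-0.0617

P(θ) = 1 / (1 + exp(−α(θ − β)))
P(Mateo) = 0.0156  [exponent -4.1470]
P(Ingrid) = 0.0773  [exponent -2.4795]
Difference = 0.0156 − 0.0773 = -0.0617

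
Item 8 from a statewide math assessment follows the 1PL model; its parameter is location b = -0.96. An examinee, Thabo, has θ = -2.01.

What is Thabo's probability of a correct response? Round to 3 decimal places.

0.259

P(θ) = 1 / (1 + exp(−(θ − b)))
Exponent: (-2.01 − (-0.96)) = -1.0500
1/(1 + e^{1.0500}) = 0.2592
P = 0.2592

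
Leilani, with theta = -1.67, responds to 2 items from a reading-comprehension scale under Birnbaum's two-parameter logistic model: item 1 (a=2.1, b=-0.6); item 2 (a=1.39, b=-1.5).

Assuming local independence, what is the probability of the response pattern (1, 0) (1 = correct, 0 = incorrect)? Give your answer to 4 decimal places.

P(theta) = 1 / (1 + exp(−a(theta − b)))
P_1 = 1/(1+e^{2.2470}) = 0.0956
P_2 = 1/(1+e^{0.2363}) = 0.4412
L = P_1 × (1−P_2) = 0.0956 × 0.5588 = 0.05343

0.0534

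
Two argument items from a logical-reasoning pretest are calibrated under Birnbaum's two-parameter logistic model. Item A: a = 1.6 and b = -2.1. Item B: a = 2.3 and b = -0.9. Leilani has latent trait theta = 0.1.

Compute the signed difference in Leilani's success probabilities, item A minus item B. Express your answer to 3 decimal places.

0.062

P(theta) = 1 / (1 + exp(−a(theta − b)))
P_A = 0.9713
P_B = 0.9089
P_A − P_B = 0.0624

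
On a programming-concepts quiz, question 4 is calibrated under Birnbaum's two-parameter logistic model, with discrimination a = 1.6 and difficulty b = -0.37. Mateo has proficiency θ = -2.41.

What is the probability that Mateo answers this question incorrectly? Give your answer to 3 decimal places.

0.963

P(θ) = 1 / (1 + exp(−a(θ − b)))
Exponent: 1.6 × (-2.41 − (-0.37)) = -3.2640
1/(1 + e^{3.2640}) = 0.0368
P(incorrect) = 1 − 0.0368 = 0.9632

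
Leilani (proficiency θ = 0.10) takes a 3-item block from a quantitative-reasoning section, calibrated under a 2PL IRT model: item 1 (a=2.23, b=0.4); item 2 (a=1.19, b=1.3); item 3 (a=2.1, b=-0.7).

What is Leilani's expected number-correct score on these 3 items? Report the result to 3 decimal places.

1.375

P(θ) = 1 / (1 + exp(−a(θ − b)))
P_1 = 1/(1+e^{0.6690}) = 0.3387
P_2 = 1/(1+e^{1.4280}) = 0.1934
P_3 = 1/(1+e^{-1.6800}) = 0.8429
E[score] = 0.3387 + 0.1934 + 0.8429 = 1.3750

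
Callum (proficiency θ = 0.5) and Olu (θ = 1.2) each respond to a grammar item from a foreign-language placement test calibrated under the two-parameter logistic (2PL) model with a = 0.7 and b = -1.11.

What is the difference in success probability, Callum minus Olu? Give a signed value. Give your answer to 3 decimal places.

-0.079

P(θ) = 1 / (1 + exp(−a(θ − b)))
P(Callum) = 0.7553  [exponent 1.1270]
P(Olu) = 0.8344  [exponent 1.6170]
Difference = 0.7553 − 0.8344 = -0.0791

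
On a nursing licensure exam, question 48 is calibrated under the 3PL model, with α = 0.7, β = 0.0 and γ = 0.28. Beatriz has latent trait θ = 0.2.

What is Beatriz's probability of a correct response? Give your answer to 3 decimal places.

0.665

P(θ) = γ + (1 − γ) · 1 / (1 + exp(−α(θ − β)))
Exponent: 0.7 × (0.2 − 0.0) = 0.1400
1/(1 + e^{-0.1400}) = 0.5349
P = 0.28 + 0.72 × 0.5349 = 0.6652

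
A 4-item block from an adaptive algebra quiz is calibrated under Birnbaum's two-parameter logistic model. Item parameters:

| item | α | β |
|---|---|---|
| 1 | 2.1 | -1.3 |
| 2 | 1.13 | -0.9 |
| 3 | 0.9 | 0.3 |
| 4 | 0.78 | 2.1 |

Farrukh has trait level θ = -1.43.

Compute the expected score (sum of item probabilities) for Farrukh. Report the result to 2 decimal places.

P(θ) = 1 / (1 + exp(−α(θ − β)))
P_1 = 1/(1+e^{0.2730}) = 0.4322
P_2 = 1/(1+e^{0.5989}) = 0.3546
P_3 = 1/(1+e^{1.5570}) = 0.1741
P_4 = 1/(1+e^{2.7534}) = 0.0599
E[score] = 0.4322 + 0.3546 + 0.1741 + 0.0599 = 1.0207

1.02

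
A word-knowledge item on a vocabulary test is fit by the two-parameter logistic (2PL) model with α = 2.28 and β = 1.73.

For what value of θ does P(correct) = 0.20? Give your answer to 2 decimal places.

P(θ) = 1 / (1 + exp(−α(θ − β)))
logit = ln(0.2000/0.8000) = -1.3863
θ = β + logit/(α) = 1.73 + (-1.3863)/2.2800 = 1.1220

1.12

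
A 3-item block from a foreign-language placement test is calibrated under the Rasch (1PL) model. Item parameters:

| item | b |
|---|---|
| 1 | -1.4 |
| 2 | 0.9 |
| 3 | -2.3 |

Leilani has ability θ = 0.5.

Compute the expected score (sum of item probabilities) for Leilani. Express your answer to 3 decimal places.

2.214

P(θ) = 1 / (1 + exp(−(θ − b)))
P_1 = 1/(1+e^{-1.9000}) = 0.8699
P_2 = 1/(1+e^{0.4000}) = 0.4013
P_3 = 1/(1+e^{-2.8000}) = 0.9427
E[score] = 0.8699 + 0.4013 + 0.9427 = 2.2139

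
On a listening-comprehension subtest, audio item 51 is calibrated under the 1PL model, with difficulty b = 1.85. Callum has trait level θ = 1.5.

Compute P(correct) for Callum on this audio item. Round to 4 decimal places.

P(θ) = 1 / (1 + exp(−(θ − b)))
Exponent: (1.5 − 1.85) = -0.3500
1/(1 + e^{0.3500}) = 0.4134
P = 0.4134

0.4134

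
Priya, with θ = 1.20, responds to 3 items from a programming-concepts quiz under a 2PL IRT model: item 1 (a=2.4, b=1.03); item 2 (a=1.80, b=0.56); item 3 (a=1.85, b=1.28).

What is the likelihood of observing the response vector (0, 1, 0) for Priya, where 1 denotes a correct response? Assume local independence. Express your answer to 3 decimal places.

0.163

P(θ) = 1 / (1 + exp(−a(θ − b)))
P_1 = 1/(1+e^{-0.4080}) = 0.6006
P_2 = 1/(1+e^{-1.1520}) = 0.7599
P_3 = 1/(1+e^{0.1480}) = 0.4631
L = (1−P_1) × P_2 × (1−P_3) = 0.3994 × 0.7599 × 0.5369 = 0.16295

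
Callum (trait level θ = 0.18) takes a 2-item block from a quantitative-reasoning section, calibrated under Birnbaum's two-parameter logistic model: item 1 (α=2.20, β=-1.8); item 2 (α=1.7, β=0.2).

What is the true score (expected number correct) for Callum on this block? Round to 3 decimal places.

P(θ) = 1 / (1 + exp(−α(θ − β)))
P_1 = 1/(1+e^{-4.3560}) = 0.9873
P_2 = 1/(1+e^{0.0340}) = 0.4915
E[score] = 0.9873 + 0.4915 = 1.4788

1.479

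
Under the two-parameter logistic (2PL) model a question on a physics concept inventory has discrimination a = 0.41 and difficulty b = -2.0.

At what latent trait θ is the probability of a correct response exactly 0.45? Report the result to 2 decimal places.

P(θ) = 1 / (1 + exp(−a(θ − b)))
logit = ln(0.4500/0.5500) = -0.2007
θ = b + logit/(a) = -2.0 + (-0.2007)/0.4100 = -2.4894

-2.49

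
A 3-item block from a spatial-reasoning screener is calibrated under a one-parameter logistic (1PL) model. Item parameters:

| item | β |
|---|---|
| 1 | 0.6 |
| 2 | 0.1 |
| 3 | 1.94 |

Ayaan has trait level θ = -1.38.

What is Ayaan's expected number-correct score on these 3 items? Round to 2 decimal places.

0.34

P(θ) = 1 / (1 + exp(−(θ − β)))
P_1 = 1/(1+e^{1.9800}) = 0.1213
P_2 = 1/(1+e^{1.4800}) = 0.1854
P_3 = 1/(1+e^{3.3200}) = 0.0349
E[score] = 0.1213 + 0.1854 + 0.0349 = 0.3416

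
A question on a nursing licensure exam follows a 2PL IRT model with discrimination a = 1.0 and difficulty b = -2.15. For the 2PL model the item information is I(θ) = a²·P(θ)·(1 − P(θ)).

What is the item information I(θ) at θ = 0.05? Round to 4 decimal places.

0.0898

P = 1/(1+e^{-2.2000}) = 0.9002
P(1−P) = 0.9002 × 0.0998 = 0.0898
I = a² × P(1−P) = 1.0² × 0.0898 = 0.08980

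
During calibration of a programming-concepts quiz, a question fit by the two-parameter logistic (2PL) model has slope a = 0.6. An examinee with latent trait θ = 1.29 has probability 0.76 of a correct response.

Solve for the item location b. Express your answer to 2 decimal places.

-0.63

P(θ) = 1 / (1 + exp(−a(θ − b)))
logit(0.76) = ln(0.76/0.24) = 1.1527
b = θ − logit/(a) = 1.29 − 1.1527/0.6000 = -0.6311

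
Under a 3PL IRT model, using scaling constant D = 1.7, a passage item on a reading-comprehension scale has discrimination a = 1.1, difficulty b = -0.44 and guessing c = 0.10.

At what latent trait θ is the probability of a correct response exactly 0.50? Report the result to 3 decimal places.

P(θ) = c + (1 − c) · 1 / (1 + exp(−D·a(θ − b)))
Remove guessing floor: (0.50 − 0.10)/(1 − 0.10) = 0.4444
logit = ln(0.4444/0.5556) = -0.2231
θ = b + logit/(1.7·a) = -0.44 + (-0.2231)/1.8700 = -0.5593

-0.559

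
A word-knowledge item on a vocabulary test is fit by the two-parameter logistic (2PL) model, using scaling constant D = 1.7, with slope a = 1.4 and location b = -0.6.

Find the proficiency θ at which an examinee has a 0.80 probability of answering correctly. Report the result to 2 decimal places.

-0.02

P(θ) = 1 / (1 + exp(−D·a(θ − b)))
logit = ln(0.8000/0.2000) = 1.3863
θ = b + logit/(1.7·a) = -0.6 + 1.3863/2.3800 = -0.0175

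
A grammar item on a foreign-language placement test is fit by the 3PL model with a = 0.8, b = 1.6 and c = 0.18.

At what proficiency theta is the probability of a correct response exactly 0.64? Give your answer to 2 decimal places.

1.91

P(theta) = c + (1 − c) · 1 / (1 + exp(−a(theta − b)))
Remove guessing floor: (0.64 − 0.18)/(1 − 0.18) = 0.5610
logit = ln(0.5610/0.4390) = 0.2451
theta = b + logit/(a) = 1.6 + 0.2451/0.8000 = 1.9064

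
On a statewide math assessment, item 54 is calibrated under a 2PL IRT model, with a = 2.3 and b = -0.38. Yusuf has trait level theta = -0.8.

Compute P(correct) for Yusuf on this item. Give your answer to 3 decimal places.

0.276

P(theta) = 1 / (1 + exp(−a(theta − b)))
Exponent: 2.3 × (-0.8 − (-0.38)) = -0.9660
1/(1 + e^{0.9660}) = 0.2757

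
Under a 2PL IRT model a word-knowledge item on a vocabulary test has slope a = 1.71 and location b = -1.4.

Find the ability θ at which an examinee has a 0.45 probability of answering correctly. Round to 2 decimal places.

-1.52

P(θ) = 1 / (1 + exp(−a(θ − b)))
logit = ln(0.4500/0.5500) = -0.2007
θ = b + logit/(a) = -1.4 + (-0.2007)/1.7100 = -1.5174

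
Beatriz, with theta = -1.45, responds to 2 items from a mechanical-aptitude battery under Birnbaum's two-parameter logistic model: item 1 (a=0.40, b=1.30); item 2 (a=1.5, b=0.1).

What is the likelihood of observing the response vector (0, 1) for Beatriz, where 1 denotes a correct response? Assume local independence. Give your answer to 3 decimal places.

0.067

P(theta) = 1 / (1 + exp(−a(theta − b)))
P_1 = 1/(1+e^{1.1000}) = 0.2497
P_2 = 1/(1+e^{2.3250}) = 0.0891
L = (1−P_1) × P_2 = 0.7503 × 0.0891 = 0.06683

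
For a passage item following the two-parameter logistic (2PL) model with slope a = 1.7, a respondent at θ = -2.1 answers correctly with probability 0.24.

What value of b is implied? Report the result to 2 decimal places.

P(θ) = 1 / (1 + exp(−a(θ − b)))
logit(0.24) = ln(0.24/0.76) = -1.1527
b = θ − logit/(a) = -2.1 − (-1.1527)/1.7000 = -1.4220

-1.42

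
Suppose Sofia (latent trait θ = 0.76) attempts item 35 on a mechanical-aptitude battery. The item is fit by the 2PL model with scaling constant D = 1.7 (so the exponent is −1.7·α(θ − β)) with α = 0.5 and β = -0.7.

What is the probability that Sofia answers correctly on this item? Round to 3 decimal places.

P(θ) = 1 / (1 + exp(−D·α(θ − β)))
Exponent: 1.7 × 0.5 × (0.76 − (-0.7)) = 1.2410
1/(1 + e^{-1.2410}) = 0.7757
P = 0.7757

0.776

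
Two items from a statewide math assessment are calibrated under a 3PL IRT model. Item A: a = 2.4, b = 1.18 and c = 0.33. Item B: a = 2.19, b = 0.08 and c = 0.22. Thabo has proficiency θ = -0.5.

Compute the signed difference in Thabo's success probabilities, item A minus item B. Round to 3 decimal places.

-0.049

P(θ) = c + (1 − c) · 1 / (1 + exp(−a(θ − b)))
P_A = 0.3417
P_B = 0.3910
P_A − P_B = -0.0493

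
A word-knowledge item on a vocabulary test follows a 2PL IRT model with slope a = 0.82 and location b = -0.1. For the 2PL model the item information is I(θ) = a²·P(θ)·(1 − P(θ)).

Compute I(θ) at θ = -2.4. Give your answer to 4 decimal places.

P = 1/(1+e^{1.8860}) = 0.1317
P(1−P) = 0.1317 × 0.8683 = 0.1144
I = a² × P(1−P) = 0.82² × 0.1144 = 0.07689

0.0769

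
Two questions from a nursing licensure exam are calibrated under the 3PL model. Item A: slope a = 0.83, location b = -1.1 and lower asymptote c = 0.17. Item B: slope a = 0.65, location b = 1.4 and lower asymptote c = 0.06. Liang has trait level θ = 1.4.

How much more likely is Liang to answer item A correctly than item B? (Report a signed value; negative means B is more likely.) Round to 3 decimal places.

P(θ) = c + (1 − c) · 1 / (1 + exp(−a(θ − b)))
P_A = 0.9074
P_B = 0.5300
P_A − P_B = 0.3774

0.377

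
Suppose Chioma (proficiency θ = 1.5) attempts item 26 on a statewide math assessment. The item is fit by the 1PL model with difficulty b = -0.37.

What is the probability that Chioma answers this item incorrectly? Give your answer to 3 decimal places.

0.134

P(θ) = 1 / (1 + exp(−(θ − b)))
Exponent: (1.5 − (-0.37)) = 1.8700
1/(1 + e^{-1.8700}) = 0.8665
P = 0.8665
P(incorrect) = 1 − 0.8665 = 0.1335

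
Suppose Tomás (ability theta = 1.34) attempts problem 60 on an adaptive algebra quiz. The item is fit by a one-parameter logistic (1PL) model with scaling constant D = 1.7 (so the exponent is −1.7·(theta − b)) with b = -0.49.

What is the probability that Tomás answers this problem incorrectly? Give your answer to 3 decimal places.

P(theta) = 1 / (1 + exp(−D·(theta − b)))
Exponent: 1.7 × (1.34 − (-0.49)) = 3.1110
1/(1 + e^{-3.1110}) = 0.9573
P = 0.9573
P(incorrect) = 1 − 0.9573 = 0.0427

0.043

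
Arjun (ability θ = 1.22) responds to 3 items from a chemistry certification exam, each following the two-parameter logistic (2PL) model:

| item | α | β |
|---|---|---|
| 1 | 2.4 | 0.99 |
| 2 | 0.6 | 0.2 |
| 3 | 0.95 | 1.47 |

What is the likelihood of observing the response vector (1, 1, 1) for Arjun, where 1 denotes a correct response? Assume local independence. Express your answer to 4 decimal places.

P(θ) = 1 / (1 + exp(−α(θ − β)))
P_1 = 1/(1+e^{-0.5520}) = 0.6346
P_2 = 1/(1+e^{-0.6120}) = 0.6484
P_3 = 1/(1+e^{0.2375}) = 0.4409
L = P_1 × P_2 × P_3 = 0.6346 × 0.6484 × 0.4409 = 0.18142

0.1814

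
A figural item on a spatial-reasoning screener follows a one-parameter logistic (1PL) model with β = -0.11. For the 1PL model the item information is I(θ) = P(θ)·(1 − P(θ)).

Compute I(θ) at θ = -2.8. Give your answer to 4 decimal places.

P = 1/(1+e^{2.6900}) = 0.0636
P(1−P) = 0.0636 × 0.9364 = 0.0595
I = P(1−P) = 0.05953

0.0595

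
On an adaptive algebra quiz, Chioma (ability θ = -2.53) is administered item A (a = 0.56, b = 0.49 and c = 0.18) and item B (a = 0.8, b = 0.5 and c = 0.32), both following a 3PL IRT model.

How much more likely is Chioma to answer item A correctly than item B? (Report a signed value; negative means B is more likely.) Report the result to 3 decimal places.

-0.068

P(θ) = c + (1 − c) · 1 / (1 + exp(−a(θ − b)))
P_A = 0.3076
P_B = 0.3753
P_A − P_B = -0.0677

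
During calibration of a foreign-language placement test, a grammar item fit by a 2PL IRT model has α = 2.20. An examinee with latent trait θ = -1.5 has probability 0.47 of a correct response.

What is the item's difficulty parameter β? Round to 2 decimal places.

-1.45

P(θ) = 1 / (1 + exp(−α(θ − β)))
logit(0.47) = ln(0.47/0.53) = -0.1201
β = θ − logit/(α) = -1.5 − (-0.1201)/2.2000 = -1.4454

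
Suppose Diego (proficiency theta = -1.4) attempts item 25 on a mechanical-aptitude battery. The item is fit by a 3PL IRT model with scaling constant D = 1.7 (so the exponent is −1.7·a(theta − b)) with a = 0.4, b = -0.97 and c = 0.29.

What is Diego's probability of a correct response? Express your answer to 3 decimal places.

0.593

P(theta) = c + (1 − c) · 1 / (1 + exp(−D·a(theta − b)))
Exponent: 1.7 × 0.4 × (-1.4 − (-0.97)) = -0.2924
1/(1 + e^{0.2924}) = 0.4274
P = 0.29 + 0.71 × 0.4274 = 0.5935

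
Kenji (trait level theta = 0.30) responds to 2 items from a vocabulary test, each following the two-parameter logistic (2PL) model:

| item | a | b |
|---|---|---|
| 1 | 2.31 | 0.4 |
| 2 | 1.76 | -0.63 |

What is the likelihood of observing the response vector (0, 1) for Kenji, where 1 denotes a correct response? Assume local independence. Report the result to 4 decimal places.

P(theta) = 1 / (1 + exp(−a(theta − b)))
P_1 = 1/(1+e^{0.2310}) = 0.4425
P_2 = 1/(1+e^{-1.6368}) = 0.8371
L = (1−P_1) × P_2 = 0.5575 × 0.8371 = 0.46668

0.4667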